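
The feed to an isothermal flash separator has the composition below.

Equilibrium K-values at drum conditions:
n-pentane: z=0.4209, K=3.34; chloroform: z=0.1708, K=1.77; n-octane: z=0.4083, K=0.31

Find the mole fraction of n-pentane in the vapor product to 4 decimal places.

y_n-pentane = 0.5744

Newton iteration, ψ⁰ = 0.5:
  ψ = 0.5000: g = 0.11871, g' = -0.9953 → ψ = 0.6193
  ψ = 0.6193: g = -0.00072, g' = -1.0233 → ψ = 0.6186
Converged at ψ = 0.6186.
Compositions from xᵢ = zᵢ/(1+ψ(Kᵢ−1)), yᵢ = Kᵢxᵢ:
  n-pentane: x = 0.1720, y = 0.5744
  chloroform: x = 0.1157, y = 0.2048
  n-octane: x = 0.7123, y = 0.2208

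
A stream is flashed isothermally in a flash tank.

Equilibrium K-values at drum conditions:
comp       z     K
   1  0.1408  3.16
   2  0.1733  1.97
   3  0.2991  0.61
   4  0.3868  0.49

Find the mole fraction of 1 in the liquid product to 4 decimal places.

x_1 = 0.0967

Let ψ = V/F and solve Σ zᵢ(Kᵢ−1)/(1+ψ(Kᵢ−1)) = 0.
g(0) = ΣzᵢKᵢ − 1 = 0.1583 and g(1) = 1 − Σzᵢ/Kᵢ = -0.4122, so a root lies in (0, 1).
Iterate (Newton) starting at ψ = 0.5:
  ψ = 0.5000: g = -0.15028, g' = -0.4772 → ψ = 0.1851
  ψ = 0.1851: g = 0.01621, g' = -0.6280 → ψ = 0.2109
  ψ = 0.2109: g = 0.00033, g' = -0.6028 → ψ = 0.2115
Converged at ψ = 0.2115.
Compositions from xᵢ = zᵢ/(1+ψ(Kᵢ−1)), yᵢ = Kᵢxᵢ:
  1: x = 0.0967, y = 0.3054
  2: x = 0.1438, y = 0.2833
  3: x = 0.3260, y = 0.1989
  4: x = 0.4336, y = 0.2124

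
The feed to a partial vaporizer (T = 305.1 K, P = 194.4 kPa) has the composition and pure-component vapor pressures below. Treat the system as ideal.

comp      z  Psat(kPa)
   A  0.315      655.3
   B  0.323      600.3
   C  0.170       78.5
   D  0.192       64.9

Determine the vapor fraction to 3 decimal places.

ψ = 0.841

Raoult's law: Kᵢ = Pᵢˢᵃᵗ/P = Pᵢˢᵃᵗ/194.4.
  K_A = 655.3/194.4 = 3.37088, K_B = 600.3/194.4 = 3.08796, K_C = 78.5/194.4 = 0.40381, K_D = 64.9/194.4 = 0.33385
Let ψ = V/F and solve Σ zᵢ(Kᵢ−1)/(1+ψ(Kᵢ−1)) = 0.
g(0) = ΣzᵢKᵢ − 1 = 1.192 and g(1) = 1 − Σzᵢ/Kᵢ = -0.194, so a root lies in (0, 1).
Newton–Raphson from ψ = 0.47:
  ψ = 0.470: g = 0.3666, g' = -1.052 → ψ = 0.818
  ψ = 0.818: g = 0.0237, g' = -1.039 → ψ = 0.841
Converged at ψ = 0.841.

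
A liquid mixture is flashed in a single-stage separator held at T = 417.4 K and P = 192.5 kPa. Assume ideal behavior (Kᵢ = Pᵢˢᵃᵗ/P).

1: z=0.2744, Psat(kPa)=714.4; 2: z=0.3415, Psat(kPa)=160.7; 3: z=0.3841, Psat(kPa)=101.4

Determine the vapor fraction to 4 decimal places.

Raoult's law: Kᵢ = Pᵢˢᵃᵗ/P = Pᵢˢᵃᵗ/192.5.
  K_1 = 714.4/192.5 = 3.711169, K_2 = 160.7/192.5 = 0.834805, K_3 = 101.4/192.5 = 0.526753
Newton–Raphson from ψ = 0.37:
  ψ = 0.3700: g = 0.09094, g' = -0.6397 → ψ = 0.5122
  ψ = 0.5122: g = 0.00990, g' = -0.5145 → ψ = 0.5314
  ψ = 0.5314: g = 0.00011, g' = -0.5033 → ψ = 0.5316
Converged at ψ = 0.5316.

ψ = 0.5316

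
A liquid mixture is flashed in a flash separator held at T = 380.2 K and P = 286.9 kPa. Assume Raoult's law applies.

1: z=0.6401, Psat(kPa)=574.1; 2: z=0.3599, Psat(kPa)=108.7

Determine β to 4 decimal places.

β = 0.6710

Raoult's law: Kᵢ = Pᵢˢᵃᵗ/P = Pᵢˢᵃᵗ/286.9.
  K_1 = 574.1/286.9 = 2.001046, K_2 = 108.7/286.9 = 0.378878
Newton iteration, β⁰ = 0.5:
  β = 0.5000: g = 0.10279, g' = -0.5770 → β = 0.6782
  β = 0.6782: g = -0.00456, g' = -0.6421 → β = 0.6711
  β = 0.6711: g = -0.00002, g' = -0.6378 → β = 0.6710
Converged at β = 0.6710.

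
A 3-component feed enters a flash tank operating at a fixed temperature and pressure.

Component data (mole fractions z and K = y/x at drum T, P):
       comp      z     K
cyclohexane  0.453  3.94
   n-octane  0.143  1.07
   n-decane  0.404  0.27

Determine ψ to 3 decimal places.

Rachford–Rice: g(ψ) = Σ zᵢ(Kᵢ−1)/(1+ψ(Kᵢ−1)) = 0.
Check two-phase: ΣzᵢKᵢ = 2.047 > 1 and Σzᵢ/Kᵢ = 1.745 > 1, so g(0) = 1.047 > 0 and g(1) = -0.745 < 0.
Iterate (Newton) starting at ψ = 0.5:
  ψ = 0.500: g = 0.0844, g' = -1.176 → ψ = 0.572
Converged at ψ = 0.572.

ψ = 0.572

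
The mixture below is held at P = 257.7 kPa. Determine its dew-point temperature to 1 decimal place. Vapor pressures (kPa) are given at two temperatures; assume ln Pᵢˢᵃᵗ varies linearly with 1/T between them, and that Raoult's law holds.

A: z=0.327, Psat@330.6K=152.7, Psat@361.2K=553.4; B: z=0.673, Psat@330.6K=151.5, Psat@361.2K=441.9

T = 344.1 K

Dew-point temperature: Σzᵢ·P/Pᵢˢᵃᵗ(T) = 1. Interpolate ln Pᵢˢᵃᵗ = aᵢ + bᵢ/T.
  T = 330.6 K: ΣzᵢP/Pᵢˢᵃᵗ = 1.6966
  T = 361.2 K: ΣzᵢP/Pᵢˢᵃᵗ = 0.5447
  T = 345.9 K: ΣzᵢP/Pᵢˢᵃᵗ = 0.9363
  T = 338.2 K: ΣzᵢP/Pᵢˢᵃᵗ = 1.2540
  T = 342.0 K: ΣzᵢP/Pᵢˢᵃᵗ = 1.0838
  T = 343.9 K: ΣzᵢP/Pᵢˢᵃᵗ = 1.0088
Interpolating between 343.9 K and 345.9 K gives T ≈ 344.1 K.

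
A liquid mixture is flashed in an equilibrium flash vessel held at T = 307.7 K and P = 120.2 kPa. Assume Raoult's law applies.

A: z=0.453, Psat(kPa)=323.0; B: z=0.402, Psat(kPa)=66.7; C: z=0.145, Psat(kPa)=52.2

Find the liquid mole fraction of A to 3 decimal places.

Raoult's law: Kᵢ = Pᵢˢᵃᵗ/P = Pᵢˢᵃᵗ/120.2.
  K_A = 323.0/120.2 = 2.68719, K_B = 66.7/120.2 = 0.55491, K_C = 52.2/120.2 = 0.43428
Iterate (Newton) starting at V/F = 0.5:
  V/F = 0.500: g = 0.0700, g' = -0.601 → V/F = 0.616
  V/F = 0.616: g = 0.0021, g' = -0.571 → V/F = 0.620
Converged at V/F = 0.620.
Compositions from xᵢ = zᵢ/(1+V/F(Kᵢ−1)), yᵢ = Kᵢxᵢ:
  A: x = 0.221, y = 0.595
  B: x = 0.555, y = 0.308
  C: x = 0.223, y = 0.097

x_A = 0.221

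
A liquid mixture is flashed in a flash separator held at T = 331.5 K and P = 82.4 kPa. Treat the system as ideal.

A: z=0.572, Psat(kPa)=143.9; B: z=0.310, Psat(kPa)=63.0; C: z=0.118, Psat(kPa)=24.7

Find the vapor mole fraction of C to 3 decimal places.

Raoult's law: Kᵢ = Pᵢˢᵃᵗ/P = Pᵢˢᵃᵗ/82.4.
  K_A = 143.9/82.4 = 1.74636, K_B = 63.0/82.4 = 0.76456, K_C = 24.7/82.4 = 0.29976
Rachford–Rice: g(ψ) = Σ zᵢ(Kᵢ−1)/(1+ψ(Kᵢ−1)) = 0.
Check two-phase: ΣzᵢKᵢ = 1.271 > 1 and Σzᵢ/Kᵢ = 1.127 > 1, so g(0) = 0.271 > 0 and g(1) = -0.127 < 0.
Newton–Raphson from ψ = 0.48:
  ψ = 0.480: g = 0.1076, g' = -0.326 → ψ = 0.810
  ψ = 0.810: g = -0.0151, g' = -0.459 → ψ = 0.777
  ψ = 0.777: g = -0.0005, g' = -0.432 → ψ = 0.776
Converged at ψ = 0.776.
Compositions from xᵢ = zᵢ/(1+ψ(Kᵢ−1)), yᵢ = Kᵢxᵢ:
  A: x = 0.362, y = 0.633
  B: x = 0.379, y = 0.290
  C: x = 0.258, y = 0.077

y_C = 0.077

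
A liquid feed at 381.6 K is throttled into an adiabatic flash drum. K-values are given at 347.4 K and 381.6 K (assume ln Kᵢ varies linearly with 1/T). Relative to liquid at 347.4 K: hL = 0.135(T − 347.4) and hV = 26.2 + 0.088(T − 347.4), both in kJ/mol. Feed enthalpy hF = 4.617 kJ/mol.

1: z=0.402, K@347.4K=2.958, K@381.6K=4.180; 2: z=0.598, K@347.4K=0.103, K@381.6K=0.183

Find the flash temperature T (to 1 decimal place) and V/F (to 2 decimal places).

T = 350.5 K, V/F = 0.16

Adiabatic flash: solve Rachford–Rice at each trial T, then check hF = ψ·hV(T) + (1−ψ)·hL(T).
  T = 347.4 K: K = (2.958, 0.103), RR gives ψ = 0.143, H_out = 3.740 kJ/mol
  T = 381.6 K: K = (4.180, 0.183), RR gives ψ = 0.304, H_out = 12.093 kJ/mol
  T = 364.5 K: K = (3.545, 0.139), RR gives ψ = 0.232, H_out = 8.201 kJ/mol
  T = 355.9 K: K = (3.244, 0.120), RR gives ψ = 0.190, H_out = 6.057 kJ/mol
  T = 351.6 K: K = (3.098, 0.111), RR gives ψ = 0.167, H_out = 4.915 kJ/mol
  T = 349.5 K: K = (3.027, 0.107), RR gives ψ = 0.155, H_out = 4.335 kJ/mol
Linear interpolation between T = 349.5 (H_out = 4.335) and T = 351.6 (H_out = 4.915) on hF = 4.617 gives T ≈ 350.5 K, at which ψ = 0.16.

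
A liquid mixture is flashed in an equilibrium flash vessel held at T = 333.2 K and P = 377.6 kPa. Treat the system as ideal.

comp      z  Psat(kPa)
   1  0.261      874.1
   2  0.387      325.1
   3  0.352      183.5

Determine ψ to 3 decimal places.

Raoult's law: Kᵢ = Pᵢˢᵃᵗ/P = Pᵢˢᵃᵗ/377.6.
  K_1 = 874.1/377.6 = 2.31488, K_2 = 325.1/377.6 = 0.86096, K_3 = 183.5/377.6 = 0.48596
Let ψ = V/F and solve Σ zᵢ(Kᵢ−1)/(1+ψ(Kᵢ−1)) = 0.
Feasibility: ΣzᵢKᵢ = 1.108, Σzᵢ/Kᵢ = 1.287 — both > 1, two phases present.
Newton iteration, ψ⁰ = 0.33:
  ψ = 0.330: g = -0.0350, g' = -0.363 → ψ = 0.234
  ψ = 0.234: g = 0.0013, g' = -0.392 → ψ = 0.237
Converged at ψ = 0.237.

ψ = 0.237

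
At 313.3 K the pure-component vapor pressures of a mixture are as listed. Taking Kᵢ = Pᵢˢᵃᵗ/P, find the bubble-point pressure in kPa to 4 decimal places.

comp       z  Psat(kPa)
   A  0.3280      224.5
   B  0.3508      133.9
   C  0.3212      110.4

At the bubble point ψ → 0, so ΣzᵢKᵢ = 1 with Kᵢ = Pᵢˢᵃᵗ/P ⇒ P = ΣzᵢPᵢˢᵃᵗ.
P = 0.3280·224.5 + 0.3508·133.9 + 0.3212·110.4 = 156.0686 kPa

Pbub = 156.0686 kPa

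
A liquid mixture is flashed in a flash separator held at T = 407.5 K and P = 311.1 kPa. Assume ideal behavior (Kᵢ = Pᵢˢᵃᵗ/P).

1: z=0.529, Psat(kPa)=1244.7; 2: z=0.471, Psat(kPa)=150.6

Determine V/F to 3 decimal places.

Raoult's law: Kᵢ = Pᵢˢᵃᵗ/P = Pᵢˢᵃᵗ/311.1.
  K_1 = 1244.7/311.1 = 4.00096, K_2 = 150.6/311.1 = 0.48409
Material balance + equilibrium reduce to Σ zᵢ(Kᵢ−1)/(1+V/F(Kᵢ−1)) = 0.
Check two-phase: ΣzᵢKᵢ = 2.345 > 1 and Σzᵢ/Kᵢ = 1.105 > 1, so g(0) = 1.345 > 0 and g(1) = -0.105 < 0.
Binary case is linear: z₁(K₁−1)(1+V/F(K₂−1)) + z₂(K₂−1)(1+V/F(K₁−1)) = 0
⇒ V/F = [z₁(K₁−1)+z₂(K₂−1)] / [−(K₁−1)(K₂−1)] = 1.3445/1.5482 = 0.868

V/F = 0.868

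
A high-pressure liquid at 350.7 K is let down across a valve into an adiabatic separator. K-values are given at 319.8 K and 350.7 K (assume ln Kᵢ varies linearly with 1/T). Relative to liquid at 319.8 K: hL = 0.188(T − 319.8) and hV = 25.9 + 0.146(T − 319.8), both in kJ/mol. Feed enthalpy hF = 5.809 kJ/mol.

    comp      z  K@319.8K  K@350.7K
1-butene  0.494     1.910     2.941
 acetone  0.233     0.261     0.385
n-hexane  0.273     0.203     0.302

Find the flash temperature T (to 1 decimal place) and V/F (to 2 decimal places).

Adiabatic flash: solve Rachford–Rice at each trial T, then check hF = ψ·hV(T) + (1−ψ)·hL(T).
  T = 319.8 K: K = (1.910, 0.261, 0.203), RR gives ψ = 0.085, H_out = 2.207 kJ/mol
  T = 350.7 K: K = (2.941, 0.385, 0.302), RR gives ψ = 0.487, H_out = 17.782 kJ/mol
  T = 335.2 K: K = (2.392, 0.320, 0.250), RR gives ψ = 0.324, H_out = 11.077 kJ/mol
  T = 327.5 K: K = (2.143, 0.290, 0.226), RR gives ψ = 0.220, H_out = 7.082 kJ/mol
  T = 323.6 K: K = (2.023, 0.275, 0.214), RR gives ψ = 0.157, H_out = 4.757 kJ/mol
  T = 325.6 K: K = (2.084, 0.282, 0.220), RR gives ψ = 0.191, H_out = 5.981 kJ/mol
Linear interpolation between T = 323.6 (H_out = 4.757) and T = 325.6 (H_out = 5.981) on hF = 5.809 gives T ≈ 325.3 K, at which ψ = 0.19.

T = 325.3 K, V/F = 0.19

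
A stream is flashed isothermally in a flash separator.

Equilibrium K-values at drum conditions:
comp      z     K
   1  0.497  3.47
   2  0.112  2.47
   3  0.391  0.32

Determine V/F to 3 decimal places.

Rachford–Rice: g(V/F) = Σ zᵢ(Kᵢ−1)/(1+V/F(Kᵢ−1)) = 0.
Check two-phase: ΣzᵢKᵢ = 2.126 > 1 and Σzᵢ/Kᵢ = 1.410 > 1, so g(0) = 1.126 > 0 and g(1) = -0.410 < 0.
Newton–Raphson from V/F = 0.52:
  V/F = 0.520: g = 0.2194, g' = -1.091 → V/F = 0.721
Converged at V/F = 0.721.

V/F = 0.721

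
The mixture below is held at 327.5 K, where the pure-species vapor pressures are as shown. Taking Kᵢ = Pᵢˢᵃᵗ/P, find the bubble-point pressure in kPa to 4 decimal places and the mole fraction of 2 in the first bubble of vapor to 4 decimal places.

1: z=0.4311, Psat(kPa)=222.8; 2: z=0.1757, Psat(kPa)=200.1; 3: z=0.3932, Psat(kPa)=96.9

At the bubble point ψ → 0, so ΣzᵢKᵢ = 1 with Kᵢ = Pᵢˢᵃᵗ/P ⇒ P = ΣzᵢPᵢˢᵃᵗ.
P = 0.4311·222.8 + 0.1757·200.1 + 0.3932·96.9 = 169.3077 kPa
yᵢ = zᵢPᵢˢᵃᵗ/P ⇒ y_2 = 0.1757·200.1/169.3077 = 0.2077

Pbub = 169.3077 kPa, y_2 = 0.2077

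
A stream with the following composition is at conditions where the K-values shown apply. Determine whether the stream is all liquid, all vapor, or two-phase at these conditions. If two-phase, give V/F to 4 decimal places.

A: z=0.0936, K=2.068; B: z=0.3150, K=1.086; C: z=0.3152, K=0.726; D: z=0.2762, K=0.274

ΣzᵢKᵢ = 0.8402; Σzᵢ/Kᵢ = 1.7775.
Since ΣzᵢKᵢ < 1 the mixture is below its bubble point — single liquid phase.

all liquid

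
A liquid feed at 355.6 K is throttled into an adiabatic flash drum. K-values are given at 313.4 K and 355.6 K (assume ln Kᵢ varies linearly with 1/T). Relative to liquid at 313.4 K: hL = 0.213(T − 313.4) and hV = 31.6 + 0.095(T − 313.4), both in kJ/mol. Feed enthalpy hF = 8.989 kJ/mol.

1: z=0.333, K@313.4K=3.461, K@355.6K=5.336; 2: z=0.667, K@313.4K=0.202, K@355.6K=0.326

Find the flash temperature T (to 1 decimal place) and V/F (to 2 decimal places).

Adiabatic flash: solve Rachford–Rice at each trial T, then check hF = ψ·hV(T) + (1−ψ)·hL(T).
  T = 313.4 K: K = (3.461, 0.202), RR gives ψ = 0.146, H_out = 4.622 kJ/mol
  T = 355.6 K: K = (5.336, 0.326), RR gives ψ = 0.340, H_out = 18.046 kJ/mol
  T = 334.5 K: K = (4.357, 0.261), RR gives ψ = 0.252, H_out = 11.818 kJ/mol
  T = 323.9 K: K = (3.895, 0.230), RR gives ψ = 0.202, H_out = 8.376 kJ/mol
  T = 329.2 K: K = (4.123, 0.245), RR gives ψ = 0.228, H_out = 10.133 kJ/mol
  T = 326.5 K: K = (4.007, 0.237), RR gives ψ = 0.215, H_out = 9.248 kJ/mol
  T = 325.2 K: K = (3.951, 0.234), RR gives ψ = 0.209, H_out = 8.815 kJ/mol
Linear interpolation between T = 325.2 (H_out = 8.815) and T = 326.5 (H_out = 9.248) on hF = 8.989 gives T ≈ 325.7 K, at which ψ = 0.21.

T = 325.7 K, V/F = 0.21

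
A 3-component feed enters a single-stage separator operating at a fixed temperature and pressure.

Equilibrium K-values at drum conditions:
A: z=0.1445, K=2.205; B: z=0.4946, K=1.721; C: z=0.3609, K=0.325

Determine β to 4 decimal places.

β = 0.5051

Iterate (Newton) starting at β = 0.31:
  β = 0.3100: g = 0.11016, g' = -0.5459 → β = 0.5118
  β = 0.5118: g = -0.00398, g' = -0.6013 → β = 0.5052
  β = 0.5052: g = -0.00001, g' = -0.5978 → β = 0.5051
Converged at β = 0.5051.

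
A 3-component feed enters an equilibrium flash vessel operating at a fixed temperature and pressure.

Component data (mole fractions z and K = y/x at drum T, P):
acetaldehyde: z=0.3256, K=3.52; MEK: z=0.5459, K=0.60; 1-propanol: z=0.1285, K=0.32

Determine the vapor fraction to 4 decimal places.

ψ = 0.4392

Let ψ = V/F and solve Σ zᵢ(Kᵢ−1)/(1+ψ(Kᵢ−1)) = 0.
Check two-phase: ΣzᵢKᵢ = 1.5148 > 1 and Σzᵢ/Kᵢ = 1.4039 > 1, so g(0) = 0.5148 > 0 and g(1) = -0.4039 < 0.
Newton iteration, ψ⁰ = 0.41:
  ψ = 0.4100: g = 0.02120, g' = -0.7394 → ψ = 0.4387
  ψ = 0.4387: g = 0.00035, g' = -0.7156 → ψ = 0.4392
Converged at ψ = 0.4392.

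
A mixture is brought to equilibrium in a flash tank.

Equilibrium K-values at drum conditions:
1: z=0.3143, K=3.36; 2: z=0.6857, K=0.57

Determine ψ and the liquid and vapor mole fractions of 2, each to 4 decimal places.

Let ψ = V/F and solve Σ zᵢ(Kᵢ−1)/(1+ψ(Kᵢ−1)) = 0.
Check two-phase: ΣzᵢKᵢ = 1.4469 > 1 and Σzᵢ/Kᵢ = 1.2965 > 1, so g(0) = 0.4469 > 0 and g(1) = -0.2965 < 0.
Binary case is linear: z₁(K₁−1)(1+ψ(K₂−1)) + z₂(K₂−1)(1+ψ(K₁−1)) = 0
⇒ ψ = [z₁(K₁−1)+z₂(K₂−1)] / [−(K₁−1)(K₂−1)] = 0.44690/1.01480 = 0.4404
Compositions from xᵢ = zᵢ/(1+ψ(Kᵢ−1)), yᵢ = Kᵢxᵢ:
  1: x = 0.1541, y = 0.5178
  2: x = 0.8459, y = 0.4822

ψ = 0.4404, x_2 = 0.8459, y_2 = 0.4822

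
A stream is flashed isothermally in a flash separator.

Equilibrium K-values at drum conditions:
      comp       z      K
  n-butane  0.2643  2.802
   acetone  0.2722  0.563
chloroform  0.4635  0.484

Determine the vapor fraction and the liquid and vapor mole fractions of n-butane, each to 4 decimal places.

ψ = 0.1345, x_n-butane = 0.2127, y_n-butane = 0.5961

Material balance + equilibrium reduce to Σ zᵢ(Kᵢ−1)/(1+ψ(Kᵢ−1)) = 0.
Check two-phase: ΣzᵢKᵢ = 1.1182 > 1 and Σzᵢ/Kᵢ = 1.5355 > 1, so g(0) = 0.1182 > 0 and g(1) = -0.5355 < 0.
Iterate (Newton) starting at ψ = 0.5:
  ψ = 0.5000: g = -0.22400, g' = -0.5468 → ψ = 0.0903
  ψ = 0.0903: g = 0.03492, g' = -0.8269 → ψ = 0.1325
  ψ = 0.1325: g = 0.00147, g' = -0.7600 → ψ = 0.1345
Converged at ψ = 0.1345.
Compositions from xᵢ = zᵢ/(1+ψ(Kᵢ−1)), yᵢ = Kᵢxᵢ:
  n-butane: x = 0.2127, y = 0.5961
  acetone: x = 0.2892, y = 0.1628
  chloroform: x = 0.4981, y = 0.2411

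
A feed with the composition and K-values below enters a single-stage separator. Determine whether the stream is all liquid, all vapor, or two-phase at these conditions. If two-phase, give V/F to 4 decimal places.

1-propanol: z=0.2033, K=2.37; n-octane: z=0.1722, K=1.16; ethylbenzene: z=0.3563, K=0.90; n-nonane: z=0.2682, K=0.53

ΣzᵢKᵢ = 1.1444; Σzᵢ/Kᵢ = 1.1362.
Both exceed 1, so a two-phase solution exists.
Newton iteration, ψ⁰ = 0.65:
  ψ = 0.6500: g = -0.04733, g' = -0.2373 → ψ = 0.4506
  ψ = 0.4506: g = 0.00069, g' = -0.2490 → ψ = 0.4533
Converged at ψ = 0.4533.

two-phase, V/F = 0.4533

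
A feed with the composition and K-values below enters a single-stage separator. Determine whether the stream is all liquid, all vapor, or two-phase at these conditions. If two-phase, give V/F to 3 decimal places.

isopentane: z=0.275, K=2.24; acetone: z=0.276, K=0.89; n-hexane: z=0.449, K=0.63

two-phase, V/F = 0.404

ΣzᵢKᵢ = 1.145; Σzᵢ/Kᵢ = 1.146.
Both exceed 1, so a two-phase solution exists.
Newton iteration, ψ⁰ = 0.47:
  ψ = 0.470: g = -0.0177, g' = -0.263 → ψ = 0.403
  ψ = 0.403: g = 0.0005, g' = -0.277 → ψ = 0.404
Converged at ψ = 0.404.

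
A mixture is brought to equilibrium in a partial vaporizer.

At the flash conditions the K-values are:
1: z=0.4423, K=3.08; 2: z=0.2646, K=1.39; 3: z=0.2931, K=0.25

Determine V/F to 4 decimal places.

V/F = 0.6933

Material balance + equilibrium reduce to Σ zᵢ(Kᵢ−1)/(1+V/F(Kᵢ−1)) = 0.
g(0) = ΣzᵢKᵢ − 1 = 0.8034 and g(1) = 1 − Σzᵢ/Kᵢ = -0.5064, so a root lies in (0, 1).
Iterate (Newton) starting at V/F = 0.47:
  V/F = 0.4700: g = 0.21291, g' = -0.9113 → V/F = 0.7036
  V/F = 0.7036: g = -0.01106, g' = -1.0793 → V/F = 0.6934
  V/F = 0.6934: g = -0.00009, g' = -1.0615 → V/F = 0.6933
Converged at V/F = 0.6933.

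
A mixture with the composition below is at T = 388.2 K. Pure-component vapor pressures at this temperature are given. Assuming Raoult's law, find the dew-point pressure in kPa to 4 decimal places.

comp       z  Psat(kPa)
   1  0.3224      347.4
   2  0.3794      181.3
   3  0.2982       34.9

At the dew point ψ → 1, so Σzᵢ/Kᵢ = 1 with Kᵢ = Pᵢˢᵃᵗ/P ⇒ 1/P = Σzᵢ/Pᵢˢᵃᵗ.
1/P = 0.3224/347.4 + 0.3794/181.3 + 0.2982/34.9 = 0.0115651 ⇒ P = 86.4669 kPa

Pdew = 86.4669 kPa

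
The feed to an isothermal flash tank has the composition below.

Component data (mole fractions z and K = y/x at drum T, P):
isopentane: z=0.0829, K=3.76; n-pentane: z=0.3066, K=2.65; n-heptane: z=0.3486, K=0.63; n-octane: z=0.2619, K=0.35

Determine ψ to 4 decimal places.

Rachford–Rice: g(ψ) = Σ zᵢ(Kᵢ−1)/(1+ψ(Kᵢ−1)) = 0.
Check two-phase: ΣzᵢKᵢ = 1.4355 > 1 and Σzᵢ/Kᵢ = 1.4394 > 1, so g(0) = 0.4355 > 0 and g(1) = -0.4394 < 0.
Newton–Raphson from ψ = 0.67:
  ψ = 0.6700: g = -0.15249, g' = -0.6977 → ψ = 0.4514
  ψ = 0.4514: g = -0.00398, g' = -0.6898 → ψ = 0.4457
Converged at ψ = 0.4457.

ψ = 0.4457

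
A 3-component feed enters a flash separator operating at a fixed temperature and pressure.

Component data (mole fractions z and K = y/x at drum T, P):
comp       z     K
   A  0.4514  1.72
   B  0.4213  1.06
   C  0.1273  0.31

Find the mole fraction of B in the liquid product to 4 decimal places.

x_B = 0.4002

Rachford–Rice: g(β) = Σ zᵢ(Kᵢ−1)/(1+β(Kᵢ−1)) = 0.
g(0) = ΣzᵢKᵢ − 1 = 0.2624 and g(1) = 1 − Σzᵢ/Kᵢ = -0.0705, so a root lies in (0, 1).
Newton–Raphson from β = 0.59:
  β = 0.5900: g = 0.10437, g' = -0.2891 → β = 0.9510
  β = 0.9510: g = -0.03867, g' = -0.5966 → β = 0.8862
  β = 0.8862: g = -0.00367, g' = -0.4901 → β = 0.8787
  β = 0.8787: g = -0.00004, g' = -0.4802 → β = 0.8786
Converged at β = 0.8786.
Compositions from xᵢ = zᵢ/(1+β(Kᵢ−1)), yᵢ = Kᵢxᵢ:
  A: x = 0.2765, y = 0.4756
  B: x = 0.4002, y = 0.4242
  C: x = 0.3233, y = 0.1002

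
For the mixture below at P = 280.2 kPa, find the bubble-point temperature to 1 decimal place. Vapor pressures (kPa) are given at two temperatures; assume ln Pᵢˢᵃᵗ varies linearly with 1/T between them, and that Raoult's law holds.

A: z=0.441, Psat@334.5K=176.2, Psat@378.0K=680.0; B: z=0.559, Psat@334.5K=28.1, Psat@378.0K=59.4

T = 371.5 K

Bubble-point temperature: ΣzᵢPᵢˢᵃᵗ(T) = P. Interpolate ln Pᵢˢᵃᵗ = aᵢ + bᵢ/T.
  T = 334.5 K: ΣzᵢPᵢˢᵃᵗ = 93.41 kPa
  T = 378.0 K: ΣzᵢPᵢˢᵃᵗ = 333.08 kPa
  T = 356.2 K: ΣzᵢPᵢˢᵃᵗ = 182.17 kPa
  T = 367.1 K: ΣzᵢPᵢˢᵃᵗ = 248.30 kPa
  T = 372.6 K: ΣzᵢPᵢˢᵃᵗ = 288.53 kPa
  T = 369.9 K: ΣzᵢPᵢˢᵃᵗ = 268.16 kPa
Interpolating between 369.9 K and 372.6 K gives T ≈ 371.5 K.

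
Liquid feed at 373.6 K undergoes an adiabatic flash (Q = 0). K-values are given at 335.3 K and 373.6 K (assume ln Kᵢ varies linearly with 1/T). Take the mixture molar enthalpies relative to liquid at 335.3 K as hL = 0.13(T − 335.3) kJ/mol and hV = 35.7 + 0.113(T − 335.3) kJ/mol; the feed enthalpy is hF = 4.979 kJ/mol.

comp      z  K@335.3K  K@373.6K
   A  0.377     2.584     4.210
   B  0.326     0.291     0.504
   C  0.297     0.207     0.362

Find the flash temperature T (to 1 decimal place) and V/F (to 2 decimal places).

T = 337.3 K, V/F = 0.13

Adiabatic flash: solve Rachford–Rice at each trial T, then check hF = ψ·hV(T) + (1−ψ)·hL(T).
  T = 335.3 K: K = (2.584, 0.291, 0.207), RR gives ψ = 0.110, H_out = 3.922 kJ/mol
  T = 373.6 K: K = (4.210, 0.504, 0.362), RR gives ψ = 0.471, H_out = 21.484 kJ/mol
  T = 354.5 K: K = (3.344, 0.389, 0.278), RR gives ψ = 0.301, H_out = 13.148 kJ/mol
  T = 344.9 K: K = (2.950, 0.338, 0.241), RR gives ψ = 0.212, H_out = 8.792 kJ/mol
  T = 340.1 K: K = (2.764, 0.314, 0.224), RR gives ψ = 0.163, H_out = 6.447 kJ/mol
  T = 337.7 K: K = (2.673, 0.302, 0.215), RR gives ψ = 0.137, H_out = 5.211 kJ/mol
Linear interpolation between T = 335.3 (H_out = 3.922) and T = 337.7 (H_out = 5.211) on hF = 4.979 gives T ≈ 337.3 K, at which ψ = 0.13.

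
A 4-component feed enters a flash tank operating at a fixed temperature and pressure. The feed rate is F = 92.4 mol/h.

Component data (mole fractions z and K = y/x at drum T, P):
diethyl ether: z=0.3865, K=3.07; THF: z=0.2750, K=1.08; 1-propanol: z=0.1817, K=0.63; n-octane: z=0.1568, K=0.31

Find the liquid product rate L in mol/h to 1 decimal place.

Let β = V/F and solve Σ zᵢ(Kᵢ−1)/(1+β(Kᵢ−1)) = 0.
Check two-phase: ΣzᵢKᵢ = 1.6466 > 1 and Σzᵢ/Kᵢ = 1.1747 > 1, so g(0) = 0.6466 > 0 and g(1) = -0.1747 < 0.
Newton–Raphson from β = 0.67:
  β = 0.6700: g = 0.06547, g' = -0.5944 → β = 0.7801
  β = 0.7801: g = -0.00217, g' = -0.6431 → β = 0.7768
Converged at β = 0.7768.
Then V = β·F = 0.7768·92.4 = 71.8 mol/h and L = F − V = 20.6 mol/h.

L = 20.6 mol/h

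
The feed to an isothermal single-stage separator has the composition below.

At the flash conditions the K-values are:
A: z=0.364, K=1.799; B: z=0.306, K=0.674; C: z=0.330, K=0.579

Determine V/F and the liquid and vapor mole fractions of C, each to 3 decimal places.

Material balance + equilibrium reduce to Σ zᵢ(Kᵢ−1)/(1+V/F(Kᵢ−1)) = 0.
Feasibility: ΣzᵢKᵢ = 1.052, Σzᵢ/Kᵢ = 1.226 — both > 1, two phases present.
Newton–Raphson from V/F = 0.39:
  V/F = 0.390: g = -0.0588, g' = -0.261 → V/F = 0.165
  V/F = 0.165: g = 0.0022, g' = -0.285 → V/F = 0.173
Converged at V/F = 0.173.
Compositions from xᵢ = zᵢ/(1+V/F(Kᵢ−1)), yᵢ = Kᵢxᵢ:
  A: x = 0.320, y = 0.575
  B: x = 0.324, y = 0.219
  C: x = 0.356, y = 0.206

V/F = 0.173, x_C = 0.356, y_C = 0.206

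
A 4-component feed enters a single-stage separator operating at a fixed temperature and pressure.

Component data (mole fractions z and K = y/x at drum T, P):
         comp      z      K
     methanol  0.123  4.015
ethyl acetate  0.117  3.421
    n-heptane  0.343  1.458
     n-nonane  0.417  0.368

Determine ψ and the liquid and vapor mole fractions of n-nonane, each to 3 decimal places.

Material balance + equilibrium reduce to Σ zᵢ(Kᵢ−1)/(1+ψ(Kᵢ−1)) = 0.
Feasibility: ΣzᵢKᵢ = 1.548, Σzᵢ/Kᵢ = 1.433 — both > 1, two phases present.
Newton–Raphson from ψ = 0.5:
  ψ = 0.500: g = 0.0186, g' = -0.722 → ψ = 0.526
Converged at ψ = 0.526.
Compositions from xᵢ = zᵢ/(1+ψ(Kᵢ−1)), yᵢ = Kᵢxᵢ:
  methanol: x = 0.048, y = 0.191
  ethyl acetate: x = 0.051, y = 0.176
  n-heptane: x = 0.276, y = 0.403
  n-nonane: x = 0.625, y = 0.230

ψ = 0.526, x_n-nonane = 0.625, y_n-nonane = 0.230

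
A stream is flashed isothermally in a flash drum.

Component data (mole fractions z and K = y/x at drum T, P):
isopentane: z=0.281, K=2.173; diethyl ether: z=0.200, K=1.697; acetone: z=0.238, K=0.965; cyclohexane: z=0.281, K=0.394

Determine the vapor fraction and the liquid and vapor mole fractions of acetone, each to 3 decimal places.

ψ = 0.635, x_acetone = 0.243, y_acetone = 0.235

Newton iteration, ψ⁰ = 0.41:
  ψ = 0.410: g = 0.0960, g' = -0.418 → ψ = 0.640
  ψ = 0.640: g = -0.0018, g' = -0.448 → ψ = 0.635
Converged at ψ = 0.635.
Compositions from xᵢ = zᵢ/(1+ψ(Kᵢ−1)), yᵢ = Kᵢxᵢ:
  isopentane: x = 0.161, y = 0.350
  diethyl ether: x = 0.139, y = 0.235
  acetone: x = 0.243, y = 0.235
  cyclohexane: x = 0.457, y = 0.180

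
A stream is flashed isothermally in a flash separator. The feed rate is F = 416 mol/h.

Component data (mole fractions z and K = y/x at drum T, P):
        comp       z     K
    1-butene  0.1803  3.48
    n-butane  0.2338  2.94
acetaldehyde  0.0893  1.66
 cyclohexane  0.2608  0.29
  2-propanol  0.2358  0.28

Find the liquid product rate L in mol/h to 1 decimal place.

Rachford–Rice: g(V/F) = Σ zᵢ(Kᵢ−1)/(1+V/F(Kᵢ−1)) = 0.
g(0) = ΣzᵢKᵢ − 1 = 0.6047 and g(1) = 1 − Σzᵢ/Kᵢ = -0.9266, so a root lies in (0, 1).
Iterate (Newton) starting at V/F = 0.5:
  V/F = 0.5000: g = -0.07819, g' = -1.0842 → V/F = 0.4279
  V/F = 0.4279: g = -0.00060, g' = -1.0740 → V/F = 0.4273
Converged at V/F = 0.4273.
Then V = V/F·F = 0.4273·416 = 177.8 mol/h and L = F − V = 238.2 mol/h.

L = 238.2 mol/h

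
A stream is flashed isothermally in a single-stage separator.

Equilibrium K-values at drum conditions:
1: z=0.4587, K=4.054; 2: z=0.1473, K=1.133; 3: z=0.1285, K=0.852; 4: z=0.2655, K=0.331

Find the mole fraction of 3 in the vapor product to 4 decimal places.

Material balance + equilibrium reduce to Σ zᵢ(Kᵢ−1)/(1+V/F(Kᵢ−1)) = 0.
Feasibility: ΣzᵢKᵢ = 2.2238, Σzᵢ/Kᵢ = 1.1961 — both > 1, two phases present.
Iterate (Newton) starting at V/F = 0.5:
  V/F = 0.5000: g = 0.28530, g' = -0.9438 → V/F = 0.8023
  V/F = 0.8023: g = 0.01876, g' = -0.9188 → V/F = 0.8227
  V/F = 0.8227: g = -0.00021, g' = -0.9403 → V/F = 0.8225
Converged at V/F = 0.8225.
Compositions from xᵢ = zᵢ/(1+V/F(Kᵢ−1)), yᵢ = Kᵢxᵢ:
  1: x = 0.1306, y = 0.5295
  2: x = 0.1328, y = 0.1504
  3: x = 0.1463, y = 0.1247
  4: x = 0.5903, y = 0.1954

y_3 = 0.1247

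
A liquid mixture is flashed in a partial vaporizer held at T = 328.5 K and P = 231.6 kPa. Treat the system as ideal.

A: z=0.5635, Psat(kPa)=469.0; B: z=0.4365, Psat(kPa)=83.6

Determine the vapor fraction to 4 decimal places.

Raoult's law: Kᵢ = Pᵢˢᵃᵗ/P = Pᵢˢᵃᵗ/231.6.
  K_A = 469.0/231.6 = 2.025043, K_B = 83.6/231.6 = 0.360967
Iterate (Newton) starting at ψ = 0.5:
  ψ = 0.5000: g = -0.02802, g' = -0.6437 → ψ = 0.4565
  ψ = 0.4565: g = -0.00032, g' = -0.6301 → ψ = 0.4560
Converged at ψ = 0.4560.

ψ = 0.4560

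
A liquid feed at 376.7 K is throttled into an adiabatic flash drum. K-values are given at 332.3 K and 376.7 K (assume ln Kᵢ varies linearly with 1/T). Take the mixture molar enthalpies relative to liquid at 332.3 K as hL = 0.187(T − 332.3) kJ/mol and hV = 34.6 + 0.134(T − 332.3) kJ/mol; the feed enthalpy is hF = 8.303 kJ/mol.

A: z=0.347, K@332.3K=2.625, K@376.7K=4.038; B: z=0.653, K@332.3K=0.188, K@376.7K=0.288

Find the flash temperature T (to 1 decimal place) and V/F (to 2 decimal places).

Adiabatic flash: solve Rachford–Rice at each trial T, then check hF = ψ·hV(T) + (1−ψ)·hL(T).
  T = 332.3 K: K = (2.625, 0.188), RR gives ψ = 0.025, H_out = 0.882 kJ/mol
  T = 376.7 K: K = (4.038, 0.288), RR gives ψ = 0.272, H_out = 17.087 kJ/mol
  T = 354.5 K: K = (3.300, 0.236), RR gives ψ = 0.170, H_out = 9.839 kJ/mol
  T = 343.4 K: K = (2.954, 0.211), RR gives ψ = 0.106, H_out = 5.674 kJ/mol
  T = 348.9 K: K = (3.123, 0.223), RR gives ψ = 0.139, H_out = 7.800 kJ/mol
  T = 351.7 K: K = (3.211, 0.230), RR gives ψ = 0.155, H_out = 8.833 kJ/mol
  T = 350.3 K: K = (3.167, 0.226), RR gives ψ = 0.147, H_out = 8.320 kJ/mol
Linear interpolation between T = 348.9 (H_out = 7.800) and T = 350.3 (H_out = 8.320) on hF = 8.303 gives T ≈ 350.3 K, at which ψ = 0.15.

T = 350.3 K, V/F = 0.15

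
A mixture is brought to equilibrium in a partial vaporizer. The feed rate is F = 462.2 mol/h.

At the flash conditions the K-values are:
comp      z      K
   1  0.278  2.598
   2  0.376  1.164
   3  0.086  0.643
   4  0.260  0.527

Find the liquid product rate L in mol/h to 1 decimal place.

Iterate (Newton) starting at ψ = 0.5:
  ψ = 0.500: g = 0.1055, g' = -0.344 → ψ = 0.807
  ψ = 0.807: g = 0.0066, g' = -0.317 → ψ = 0.827
Converged at ψ = 0.827.
Then V = ψ·F = 0.8273·462.2 = 382.4 mol/h and L = F − V = 79.8 mol/h.

L = 79.8 mol/h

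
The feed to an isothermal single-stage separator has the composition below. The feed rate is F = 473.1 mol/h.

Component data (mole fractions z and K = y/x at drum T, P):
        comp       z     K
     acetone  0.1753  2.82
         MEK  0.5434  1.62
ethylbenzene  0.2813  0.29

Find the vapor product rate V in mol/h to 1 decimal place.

Rachford–Rice: g(V/F) = Σ zᵢ(Kᵢ−1)/(1+V/F(Kᵢ−1)) = 0.
Feasibility: ΣzᵢKᵢ = 1.4562, Σzᵢ/Kᵢ = 1.3676 — both > 1, two phases present.
Newton iteration, V/F⁰ = 0.32:
  V/F = 0.3200: g = 0.22431, g' = -0.6148 → V/F = 0.6849
  V/F = 0.6849: g = -0.01025, g' = -0.7553 → V/F = 0.6713
  V/F = 0.6713: g = -0.00011, g' = -0.7395 → V/F = 0.6712
Converged at V/F = 0.6712.
Then V = V/F·F = 0.6712·473.1 = 317.5 mol/h and L = F − V = 155.6 mol/h.

V = 317.5 mol/h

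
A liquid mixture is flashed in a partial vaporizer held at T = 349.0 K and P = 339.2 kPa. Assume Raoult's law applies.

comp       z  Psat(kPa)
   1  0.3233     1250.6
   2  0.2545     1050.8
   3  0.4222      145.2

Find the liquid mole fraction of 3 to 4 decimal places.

x_3 = 0.8078

Raoult's law: Kᵢ = Pᵢˢᵃᵗ/P = Pᵢˢᵃᵗ/339.2.
  K_1 = 1250.6/339.2 = 3.686910, K_2 = 1050.8/339.2 = 3.097877, K_3 = 145.2/339.2 = 0.428066
Let β = V/F and solve Σ zᵢ(Kᵢ−1)/(1+β(Kᵢ−1)) = 0.
Feasibility: ΣzᵢKᵢ = 2.1611, Σzᵢ/Kᵢ = 1.1561 — both > 1, two phases present.
Iterate (Newton) starting at β = 0.5:
  β = 0.5000: g = 0.29308, g' = -0.9627 → β = 0.8044
  β = 0.8044: g = 0.02619, g' = -0.8624 → β = 0.8348
  β = 0.8348: g = -0.00019, g' = -0.8757 → β = 0.8346
Converged at β = 0.8346.
Compositions from xᵢ = zᵢ/(1+β(Kᵢ−1)), yᵢ = Kᵢxᵢ:
  1: x = 0.0997, y = 0.3676
  2: x = 0.0925, y = 0.2866
  3: x = 0.8078, y = 0.3458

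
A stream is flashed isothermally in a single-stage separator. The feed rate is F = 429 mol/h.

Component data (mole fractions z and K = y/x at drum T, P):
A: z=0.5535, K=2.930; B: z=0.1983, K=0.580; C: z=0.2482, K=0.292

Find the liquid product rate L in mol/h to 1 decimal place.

L = 134.2 mol/h

Rachford–Rice: g(ψ) = Σ zᵢ(Kᵢ−1)/(1+ψ(Kᵢ−1)) = 0.
Check two-phase: ΣzᵢKᵢ = 1.8092 > 1 and Σzᵢ/Kᵢ = 1.3808 > 1, so g(0) = 0.8092 > 0 and g(1) = -0.3808 < 0.
Newton iteration, ψ⁰ = 0.51:
  ψ = 0.5100: g = 0.15733, g' = -0.8850 → ψ = 0.6878
  ψ = 0.6878: g = -0.00063, g' = -0.9224 → ψ = 0.6871
Converged at ψ = 0.6871.
Then V = ψ·F = 0.6871·429 = 294.8 mol/h and L = F − V = 134.2 mol/h.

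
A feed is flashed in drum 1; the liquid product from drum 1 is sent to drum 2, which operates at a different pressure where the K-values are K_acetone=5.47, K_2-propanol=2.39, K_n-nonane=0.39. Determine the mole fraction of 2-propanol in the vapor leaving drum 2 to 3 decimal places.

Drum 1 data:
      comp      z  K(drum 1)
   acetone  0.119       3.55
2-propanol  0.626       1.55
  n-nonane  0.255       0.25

Drum 1:
Iterate (Newton) starting at ψ₁ = 0.5:
  ψ₁ = 0.500: g = 0.0974, g' = -0.633 → ψ₁ = 0.654
  ψ₁ = 0.654: g = -0.0083, g' = -0.764 → ψ₁ = 0.643
Converged at ψ₁ = 0.643.
Drum-1 compositions:
  acetone: x = 0.045, y = 0.160
  2-propanol: x = 0.462, y = 0.717
  n-nonane: x = 0.492, y = 0.123
Drum-2 feed = drum-1 liquid: z₂ = (0.0451, 0.4625, 0.4924).
Drum 2:
Material balance + equilibrium reduce to Σ zᵢ(Kᵢ−1)/(1+ψ₂(Kᵢ−1)) = 0.
Feasibility: ΣzᵢKᵢ = 1.544, Σzᵢ/Kᵢ = 1.464 — both > 1, two phases present.
Iterate (Newton) starting at ψ₂ = 0.5:
  ψ₂ = 0.500: g = 0.0093, g' = -0.776 → ψ₂ = 0.512
Converged at ψ₂ = 0.512.
  acetone: x = 0.014, y = 0.075
  2-propanol: x = 0.270, y = 0.646
  n-nonane: x = 0.716, y = 0.279

y_2-propanol (drum 2) = 0.646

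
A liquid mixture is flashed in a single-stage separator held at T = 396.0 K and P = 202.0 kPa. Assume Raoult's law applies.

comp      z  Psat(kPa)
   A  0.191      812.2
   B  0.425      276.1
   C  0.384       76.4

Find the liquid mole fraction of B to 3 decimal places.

x_B = 0.356

Raoult's law: Kᵢ = Pᵢˢᵃᵗ/P = Pᵢˢᵃᵗ/202.0.
  K_A = 812.2/202.0 = 4.02079, K_B = 276.1/202.0 = 1.36683, K_C = 76.4/202.0 = 0.37822
Material balance + equilibrium reduce to Σ zᵢ(Kᵢ−1)/(1+β(Kᵢ−1)) = 0.
Feasibility: ΣzᵢKᵢ = 1.494, Σzᵢ/Kᵢ = 1.374 — both > 1, two phases present.
Iterate (Newton) starting at β = 0.5:
  β = 0.500: g = 0.0151, g' = -0.630 → β = 0.524
Converged at β = 0.524.
Compositions from xᵢ = zᵢ/(1+β(Kᵢ−1)), yᵢ = Kᵢxᵢ:
  A: x = 0.074, y = 0.297
  B: x = 0.356, y = 0.487
  C: x = 0.570, y = 0.215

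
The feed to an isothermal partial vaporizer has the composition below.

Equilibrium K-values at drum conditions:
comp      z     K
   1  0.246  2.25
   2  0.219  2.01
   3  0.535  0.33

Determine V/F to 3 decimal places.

Material balance + equilibrium reduce to Σ zᵢ(Kᵢ−1)/(1+V/F(Kᵢ−1)) = 0.
g(0) = ΣzᵢKᵢ − 1 = 0.170 and g(1) = 1 − Σzᵢ/Kᵢ = -0.840, so a root lies in (0, 1).
Iterate (Newton) starting at V/F = 0.46:
  V/F = 0.460: g = -0.1719, g' = -0.761 → V/F = 0.234
  V/F = 0.234: g = -0.0084, g' = -0.714 → V/F = 0.222
Converged at V/F = 0.222.

V/F = 0.222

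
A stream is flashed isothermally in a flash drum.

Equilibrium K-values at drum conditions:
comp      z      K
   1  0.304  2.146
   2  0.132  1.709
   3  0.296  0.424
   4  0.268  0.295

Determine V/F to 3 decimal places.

Newton iteration, V/F⁰ = 0.5:
  V/F = 0.500: g = -0.2407, g' = -0.709 → V/F = 0.161
  V/F = 0.161: g = -0.0226, g' = -0.627 → V/F = 0.124
  V/F = 0.124: g = 0.0002, g' = -0.636 → V/F = 0.125
Converged at V/F = 0.125.

V/F = 0.125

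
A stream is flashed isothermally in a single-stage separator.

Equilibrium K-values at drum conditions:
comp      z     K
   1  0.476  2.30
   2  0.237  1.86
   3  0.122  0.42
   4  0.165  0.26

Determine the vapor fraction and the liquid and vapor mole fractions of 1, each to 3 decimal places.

ψ = 0.792, x_1 = 0.234, y_1 = 0.539

Rachford–Rice: g(ψ) = Σ zᵢ(Kᵢ−1)/(1+ψ(Kᵢ−1)) = 0.
g(0) = ΣzᵢKᵢ − 1 = 0.630 and g(1) = 1 − Σzᵢ/Kᵢ = -0.259, so a root lies in (0, 1).
Newton iteration, ψ⁰ = 0.54:
  ψ = 0.540: g = 0.1964, g' = -0.697 → ψ = 0.822
  ψ = 0.822: g = -0.0281, g' = -0.986 → ψ = 0.793
  ψ = 0.793: g = -0.0009, g' = -0.927 → ψ = 0.792
Converged at ψ = 0.792.
Compositions from xᵢ = zᵢ/(1+ψ(Kᵢ−1)), yᵢ = Kᵢxᵢ:
  1: x = 0.234, y = 0.539
  2: x = 0.141, y = 0.262
  3: x = 0.226, y = 0.095
  4: x = 0.399, y = 0.104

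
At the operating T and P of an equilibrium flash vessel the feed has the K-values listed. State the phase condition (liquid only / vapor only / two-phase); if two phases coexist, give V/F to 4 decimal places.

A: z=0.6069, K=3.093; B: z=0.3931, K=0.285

two-phase, V/F = 0.6610

ΣzᵢKᵢ = 1.9892; Σzᵢ/Kᵢ = 1.5755.
Both exceed 1, so a two-phase solution exists.
Material balance + equilibrium reduce to Σ zᵢ(Kᵢ−1)/(1+ψ(Kᵢ−1)) = 0.
Iterate (Newton) starting at ψ = 0.45:
  ψ = 0.4500: g = 0.23974, g' = -1.1419 → ψ = 0.6599
  ψ = 0.6599: g = 0.00125, g' = -1.1893 → ψ = 0.6610
Converged at ψ = 0.6610.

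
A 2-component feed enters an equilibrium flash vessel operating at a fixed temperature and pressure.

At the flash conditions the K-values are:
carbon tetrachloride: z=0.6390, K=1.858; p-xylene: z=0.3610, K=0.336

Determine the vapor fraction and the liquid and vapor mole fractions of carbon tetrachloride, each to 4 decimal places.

Let ψ = V/F and solve Σ zᵢ(Kᵢ−1)/(1+ψ(Kᵢ−1)) = 0.
Check two-phase: ΣzᵢKᵢ = 1.3086 > 1 and Σzᵢ/Kᵢ = 1.4183 > 1, so g(0) = 0.3086 > 0 and g(1) = -0.4183 < 0.
Binary case is linear: z₁(K₁−1)(1+ψ(K₂−1)) + z₂(K₂−1)(1+ψ(K₁−1)) = 0
⇒ ψ = [z₁(K₁−1)+z₂(K₂−1)] / [−(K₁−1)(K₂−1)] = 0.30856/0.56971 = 0.5416
Compositions from xᵢ = zᵢ/(1+ψ(Kᵢ−1)), yᵢ = Kᵢxᵢ:
  carbon tetrachloride: x = 0.4363, y = 0.8106
  p-xylene: x = 0.5637, y = 0.1894

ψ = 0.5416, x_carbon tetrachloride = 0.4363, y_carbon tetrachloride = 0.8106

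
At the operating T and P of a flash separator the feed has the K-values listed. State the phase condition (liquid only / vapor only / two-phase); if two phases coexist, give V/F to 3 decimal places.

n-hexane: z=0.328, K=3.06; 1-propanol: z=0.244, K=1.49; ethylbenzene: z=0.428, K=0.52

two-phase, V/F = 0.815

ΣzᵢKᵢ = 1.590; Σzᵢ/Kᵢ = 1.094.
Both exceed 1, so a two-phase solution exists.
Rachford–Rice: g(ψ) = Σ zᵢ(Kᵢ−1)/(1+ψ(Kᵢ−1)) = 0.
Newton iteration, ψ⁰ = 0.34:
  ψ = 0.340: g = 0.2543, g' = -0.665 → ψ = 0.722
  ψ = 0.722: g = 0.0454, g' = -0.488 → ψ = 0.815
Converged at ψ = 0.815.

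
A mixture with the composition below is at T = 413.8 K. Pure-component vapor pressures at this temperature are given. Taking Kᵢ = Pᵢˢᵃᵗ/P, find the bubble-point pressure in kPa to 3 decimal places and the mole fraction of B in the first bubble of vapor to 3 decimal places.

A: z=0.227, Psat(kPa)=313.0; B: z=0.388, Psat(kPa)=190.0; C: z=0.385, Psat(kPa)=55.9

At the bubble point ψ → 0, so ΣzᵢKᵢ = 1 with Kᵢ = Pᵢˢᵃᵗ/P ⇒ P = ΣzᵢPᵢˢᵃᵗ.
P = 0.227·313.0 + 0.388·190.0 + 0.385·55.9 = 166.292 kPa
yᵢ = zᵢPᵢˢᵃᵗ/P ⇒ y_B = 0.388·190.0/166.292 = 0.443

Pbub = 166.292 kPa, y_B = 0.443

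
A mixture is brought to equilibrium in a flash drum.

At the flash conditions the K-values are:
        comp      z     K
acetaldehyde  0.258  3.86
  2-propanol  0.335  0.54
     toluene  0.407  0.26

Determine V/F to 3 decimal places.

V/F = 0.159

Rachford–Rice: g(V/F) = Σ zᵢ(Kᵢ−1)/(1+V/F(Kᵢ−1)) = 0.
Check two-phase: ΣzᵢKᵢ = 1.283 > 1 and Σzᵢ/Kᵢ = 2.253 > 1, so g(0) = 0.283 > 0 and g(1) = -1.253 < 0.
Newton iteration, V/F⁰ = 0.64:
  V/F = 0.640: g = -0.5298, g' = -1.210 → V/F = 0.202
  V/F = 0.202: g = -0.0565, g' = -1.242 → V/F = 0.157
  V/F = 0.157: g = 0.0028, g' = -1.374 → V/F = 0.159
Converged at V/F = 0.159.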